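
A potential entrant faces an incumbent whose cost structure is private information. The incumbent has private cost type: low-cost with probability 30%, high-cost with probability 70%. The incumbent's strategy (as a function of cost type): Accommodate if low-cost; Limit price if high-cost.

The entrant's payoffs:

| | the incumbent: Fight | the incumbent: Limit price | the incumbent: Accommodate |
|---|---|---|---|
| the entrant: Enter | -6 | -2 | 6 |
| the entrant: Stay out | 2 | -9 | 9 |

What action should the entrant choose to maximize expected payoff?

E[Enter] = 0.3·(6) + 0.7·(-2) = 0.4
E[Stay out] = 0.3·(9) + 0.7·(-9) = -3.6
Best response: Enter (0.4 is the largest).

Enter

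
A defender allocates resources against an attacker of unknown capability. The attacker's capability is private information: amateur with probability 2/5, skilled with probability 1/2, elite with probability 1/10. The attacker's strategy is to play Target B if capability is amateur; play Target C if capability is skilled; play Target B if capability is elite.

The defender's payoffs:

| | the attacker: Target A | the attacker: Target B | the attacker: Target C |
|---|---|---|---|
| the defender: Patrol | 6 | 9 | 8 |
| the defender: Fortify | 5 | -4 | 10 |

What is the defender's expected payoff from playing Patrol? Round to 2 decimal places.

E[Patrol] = 2/5·9 + 1/2·8 + 1/10·9 = 18/5 + 4 + 9/10 = 17/2

8.50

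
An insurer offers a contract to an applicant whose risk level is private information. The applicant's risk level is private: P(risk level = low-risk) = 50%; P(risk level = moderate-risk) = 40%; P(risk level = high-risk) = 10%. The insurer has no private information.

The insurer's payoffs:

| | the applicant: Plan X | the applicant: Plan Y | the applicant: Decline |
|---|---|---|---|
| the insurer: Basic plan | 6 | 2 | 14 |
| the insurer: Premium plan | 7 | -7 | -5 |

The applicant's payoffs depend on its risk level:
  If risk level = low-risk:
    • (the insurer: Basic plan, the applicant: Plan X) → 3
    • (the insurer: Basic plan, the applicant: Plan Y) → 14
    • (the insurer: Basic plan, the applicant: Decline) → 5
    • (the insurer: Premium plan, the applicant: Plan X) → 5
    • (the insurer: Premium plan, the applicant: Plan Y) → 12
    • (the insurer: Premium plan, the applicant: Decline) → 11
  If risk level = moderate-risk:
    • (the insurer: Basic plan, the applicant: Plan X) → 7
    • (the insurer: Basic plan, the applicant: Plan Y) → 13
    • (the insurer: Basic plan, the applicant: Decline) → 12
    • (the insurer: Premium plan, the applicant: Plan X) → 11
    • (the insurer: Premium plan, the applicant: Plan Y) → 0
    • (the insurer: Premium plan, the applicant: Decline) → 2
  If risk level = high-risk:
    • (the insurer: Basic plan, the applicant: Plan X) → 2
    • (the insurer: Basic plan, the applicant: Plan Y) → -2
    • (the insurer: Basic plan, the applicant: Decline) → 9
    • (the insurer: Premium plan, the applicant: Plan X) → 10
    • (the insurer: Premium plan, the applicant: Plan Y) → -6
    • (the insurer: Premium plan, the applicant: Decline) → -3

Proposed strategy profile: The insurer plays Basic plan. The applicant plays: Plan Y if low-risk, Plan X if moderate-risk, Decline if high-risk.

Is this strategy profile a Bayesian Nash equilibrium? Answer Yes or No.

No

The insurer plays Basic plan: E[Basic plan] = 0.5·(2) + 0.4·(6) + 0.1·(14) = 4.8; E[Premium plan] = -1.2. Best-responding. ✓
The applicant (risk level low-risk), facing Basic plan: Plan X gives 3, Plan Y gives 14, Decline gives 5. Proposed Plan Y is best. ✓
The applicant (risk level moderate-risk), facing Basic plan: Plan X gives 7, Plan Y gives 13, Decline gives 12. Proposed Plan X is not best — profitable deviation exists. ✗
The applicant (risk level high-risk), facing Basic plan: Plan X gives 2, Plan Y gives -2, Decline gives 9. Proposed Decline is best. ✓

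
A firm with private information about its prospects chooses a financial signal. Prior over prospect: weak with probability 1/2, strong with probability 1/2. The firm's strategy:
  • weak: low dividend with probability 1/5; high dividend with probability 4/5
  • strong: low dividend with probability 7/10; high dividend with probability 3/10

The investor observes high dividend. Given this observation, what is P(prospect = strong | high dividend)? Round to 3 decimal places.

0.273

Apply Bayes' rule using the sender's strategy as the likelihood.
P(high dividend) = (1/2)·(4/5) + (1/2)·(3/10) = 11/20
P(strong | high dividend) = ((1/2)·(3/10)) / (11/20) = (3/20) / (11/20) = 3/11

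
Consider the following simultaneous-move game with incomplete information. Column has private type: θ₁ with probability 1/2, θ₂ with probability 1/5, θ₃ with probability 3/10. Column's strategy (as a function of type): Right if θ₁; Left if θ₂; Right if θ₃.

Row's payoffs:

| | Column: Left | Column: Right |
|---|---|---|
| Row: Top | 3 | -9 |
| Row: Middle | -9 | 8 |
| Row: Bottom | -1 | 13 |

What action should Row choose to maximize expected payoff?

E[Top] = 1/2·(-9) + 1/5·(3) + 3/10·(-9) = -33/5
E[Middle] = 1/2·(8) + 1/5·(-9) + 3/10·(8) = 23/5
E[Bottom] = 1/2·(13) + 1/5·(-1) + 3/10·(13) = 51/5
Best response: Bottom (51/5 is the largest).

Bottom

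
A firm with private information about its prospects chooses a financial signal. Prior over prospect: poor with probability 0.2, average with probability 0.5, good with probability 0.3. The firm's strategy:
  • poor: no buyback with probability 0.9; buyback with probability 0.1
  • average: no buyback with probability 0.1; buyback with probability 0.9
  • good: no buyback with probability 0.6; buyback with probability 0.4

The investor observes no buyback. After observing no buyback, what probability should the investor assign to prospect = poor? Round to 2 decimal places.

P(no buyback) = 0.2·0.9 + 0.5·0.1 + 0.3·0.6 = 0.41
P(poor | no buyback) = (0.2·0.9) / 0.41 = 0.18 / 0.41 = 0.439024

0.44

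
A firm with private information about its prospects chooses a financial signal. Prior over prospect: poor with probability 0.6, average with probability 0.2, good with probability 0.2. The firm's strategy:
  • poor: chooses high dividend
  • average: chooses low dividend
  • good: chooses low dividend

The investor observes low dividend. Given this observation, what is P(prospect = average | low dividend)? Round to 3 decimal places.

Apply Bayes' rule using the sender's strategy as the likelihood.
P(low dividend) = 0.6·0 + 0.2·1 + 0.2·1 = 0.4
P(average | low dividend) = (0.2·1) / 0.4 = 0.2 / 0.4 = 0.5

0.500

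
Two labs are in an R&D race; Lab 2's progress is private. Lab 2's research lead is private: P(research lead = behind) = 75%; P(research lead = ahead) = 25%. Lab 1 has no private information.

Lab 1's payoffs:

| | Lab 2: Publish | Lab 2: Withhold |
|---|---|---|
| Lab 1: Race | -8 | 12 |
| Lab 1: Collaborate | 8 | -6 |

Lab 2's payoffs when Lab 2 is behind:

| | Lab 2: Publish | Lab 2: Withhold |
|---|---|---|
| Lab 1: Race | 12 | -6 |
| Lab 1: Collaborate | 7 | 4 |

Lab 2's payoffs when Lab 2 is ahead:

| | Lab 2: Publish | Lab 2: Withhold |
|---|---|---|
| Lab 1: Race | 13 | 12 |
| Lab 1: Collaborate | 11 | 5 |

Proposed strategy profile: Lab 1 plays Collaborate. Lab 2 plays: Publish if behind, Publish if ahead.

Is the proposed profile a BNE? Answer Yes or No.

A profile is a BNE iff every type of every player is best-responding given beliefs about the other side.
Lab 1 plays Collaborate: E[Collaborate] = 0.75·(8) + 0.25·(8) = 8; E[Race] = -8. Best-responding. ✓
Lab 2 (research lead behind), facing Collaborate: Publish gives 7, Withhold gives 4. Proposed Publish is best. ✓
Lab 2 (research lead ahead), facing Collaborate: Publish gives 11, Withhold gives 5. Proposed Publish is best. ✓

Yes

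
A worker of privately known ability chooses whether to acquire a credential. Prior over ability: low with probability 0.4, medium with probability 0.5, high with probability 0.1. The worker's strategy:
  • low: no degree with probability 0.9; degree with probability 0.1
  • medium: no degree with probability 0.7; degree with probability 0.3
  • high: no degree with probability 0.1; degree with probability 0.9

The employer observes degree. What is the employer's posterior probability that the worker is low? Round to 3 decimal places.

0.143

P(degree) = 0.4·0.1 + 0.5·0.3 + 0.1·0.9 = 0.28
P(low | degree) = (0.4·0.1) / 0.28 = 0.04 / 0.28 = 0.142857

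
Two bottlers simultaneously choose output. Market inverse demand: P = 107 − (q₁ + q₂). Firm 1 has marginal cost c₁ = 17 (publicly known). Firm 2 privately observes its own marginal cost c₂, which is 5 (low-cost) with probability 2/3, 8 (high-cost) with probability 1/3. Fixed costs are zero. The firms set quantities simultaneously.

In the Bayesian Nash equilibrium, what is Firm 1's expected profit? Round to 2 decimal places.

Type-c best response for Firm 2: q₂(c) = (107 − c)/2 − q₁/2.
Firm 1 maximizes expected profit; its first-order condition is 107 − 2q₁ − E[q₂] − 17 = 0.
Substituting E[q₂] and solving: E[c₂] = 6, so q₁ = (107 − 2·17 + 6)/3 = 26.3333.
E[P] = 107 − (q₁ + E[q₂]) = 43.3333; Firm 1's expected profit = (E[P] − 17)·q₁ = (43.3333 − 17)·26.3333 = 693.444.

693.44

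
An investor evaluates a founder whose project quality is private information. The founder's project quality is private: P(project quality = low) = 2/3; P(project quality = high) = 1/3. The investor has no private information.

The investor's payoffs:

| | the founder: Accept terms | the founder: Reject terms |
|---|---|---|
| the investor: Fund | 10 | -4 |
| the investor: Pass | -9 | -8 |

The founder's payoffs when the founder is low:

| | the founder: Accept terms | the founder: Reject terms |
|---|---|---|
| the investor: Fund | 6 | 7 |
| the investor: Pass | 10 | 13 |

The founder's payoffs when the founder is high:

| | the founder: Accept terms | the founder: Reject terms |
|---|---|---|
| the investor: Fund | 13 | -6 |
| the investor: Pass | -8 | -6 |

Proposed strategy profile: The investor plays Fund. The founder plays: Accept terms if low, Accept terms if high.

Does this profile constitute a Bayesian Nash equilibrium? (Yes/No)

No

The investor plays Fund: E[Fund] = 2/3·(10) + 1/3·(10) = 10; E[Pass] = -9. Best-responding. ✓
The founder (project quality low), facing Fund: Accept terms gives 6, Reject terms gives 7. Proposed Accept terms is not best — profitable deviation exists. ✗
The founder (project quality high), facing Fund: Accept terms gives 13, Reject terms gives -6. Proposed Accept terms is best. ✓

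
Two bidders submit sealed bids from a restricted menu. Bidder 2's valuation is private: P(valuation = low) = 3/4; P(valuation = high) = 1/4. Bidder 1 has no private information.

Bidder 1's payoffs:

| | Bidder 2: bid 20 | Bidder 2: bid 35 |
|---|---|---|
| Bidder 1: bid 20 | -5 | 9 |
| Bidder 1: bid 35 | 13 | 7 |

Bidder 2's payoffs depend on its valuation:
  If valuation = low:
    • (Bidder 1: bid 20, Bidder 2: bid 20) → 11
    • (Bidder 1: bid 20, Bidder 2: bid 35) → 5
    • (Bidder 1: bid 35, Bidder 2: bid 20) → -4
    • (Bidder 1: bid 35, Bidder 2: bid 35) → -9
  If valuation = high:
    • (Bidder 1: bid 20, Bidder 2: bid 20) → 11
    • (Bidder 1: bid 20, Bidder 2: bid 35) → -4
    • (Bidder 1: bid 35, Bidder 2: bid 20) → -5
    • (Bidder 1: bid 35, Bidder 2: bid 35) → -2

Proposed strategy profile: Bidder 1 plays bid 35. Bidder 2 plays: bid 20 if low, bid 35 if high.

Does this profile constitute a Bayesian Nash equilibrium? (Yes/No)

Yes

Bidder 1 plays bid 35: E[bid 35] = 3/4·(13) + 1/4·(7) = 23/2; E[bid 20] = -3/2. Best-responding. ✓
Bidder 2 (valuation low), facing bid 35: bid 20 gives -4, bid 35 gives -9. Proposed bid 20 is best. ✓
Bidder 2 (valuation high), facing bid 35: bid 20 gives -5, bid 35 gives -2. Proposed bid 35 is best. ✓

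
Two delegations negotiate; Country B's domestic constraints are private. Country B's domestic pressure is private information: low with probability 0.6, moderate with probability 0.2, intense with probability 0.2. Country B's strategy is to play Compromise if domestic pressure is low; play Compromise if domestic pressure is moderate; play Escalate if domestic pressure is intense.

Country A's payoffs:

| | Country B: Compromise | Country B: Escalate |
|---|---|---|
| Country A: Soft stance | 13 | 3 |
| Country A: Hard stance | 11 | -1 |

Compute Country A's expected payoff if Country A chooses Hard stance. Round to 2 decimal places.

8.60

Take the expectation over Country B's domestic pressure, weighting each type's action by its prior probability.
E[Hard stance] = 0.6·11 + 0.2·11 + 0.2·(-1) = 6.6 + 2.2 + (-0.2) = 8.6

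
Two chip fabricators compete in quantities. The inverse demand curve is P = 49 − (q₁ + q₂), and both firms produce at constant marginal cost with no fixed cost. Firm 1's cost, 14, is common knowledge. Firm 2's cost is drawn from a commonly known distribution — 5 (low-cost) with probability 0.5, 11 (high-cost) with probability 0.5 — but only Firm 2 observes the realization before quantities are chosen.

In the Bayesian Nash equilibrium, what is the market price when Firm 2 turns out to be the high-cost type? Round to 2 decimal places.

25.17

Each type of Firm 2 best-responds to q₁; Firm 1 best-responds to the expected q₂ over Firm 2's types.
Firm 2 with cost c maximizes (49 − (q₁+q₂) − c)·q₂, giving q₂(c) = (49 − c − q₁)/2.
E[c₂] = 0.5·5 + 0.5·11 = 8
Firm 1's FOC against E[q₂] yields q₁ = (49 − 2·14 + E[c₂])/3 = (49 − 28 + 8)/3 = 9.66667.
q₂(high-cost) = 14.1667, so P = 49 − (9.66667 + 14.1667) = 25.1667.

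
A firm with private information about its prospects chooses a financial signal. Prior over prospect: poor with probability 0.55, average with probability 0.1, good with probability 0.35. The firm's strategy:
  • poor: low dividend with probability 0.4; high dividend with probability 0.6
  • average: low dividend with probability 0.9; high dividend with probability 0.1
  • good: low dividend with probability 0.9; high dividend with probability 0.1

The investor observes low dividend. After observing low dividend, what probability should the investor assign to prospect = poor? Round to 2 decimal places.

Apply Bayes' rule using the sender's strategy as the likelihood.
P(low dividend) = 0.55·0.4 + 0.1·0.9 + 0.35·0.9 = 0.625
P(poor | low dividend) = (0.55·0.4) / 0.625 = 0.22 / 0.625 = 0.352

0.35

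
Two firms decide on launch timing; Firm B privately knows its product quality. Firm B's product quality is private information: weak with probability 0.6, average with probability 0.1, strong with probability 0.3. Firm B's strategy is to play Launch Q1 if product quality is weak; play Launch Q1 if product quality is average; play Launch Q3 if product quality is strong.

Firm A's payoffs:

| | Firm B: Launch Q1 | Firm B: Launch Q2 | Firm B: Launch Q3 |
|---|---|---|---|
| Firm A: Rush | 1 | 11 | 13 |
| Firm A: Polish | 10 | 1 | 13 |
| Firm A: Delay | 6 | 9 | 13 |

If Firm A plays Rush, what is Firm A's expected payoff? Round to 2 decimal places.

4.60

E[Rush] = 0.6·1 + 0.1·1 + 0.3·13 = 0.6 + 0.1 + 3.9 = 4.6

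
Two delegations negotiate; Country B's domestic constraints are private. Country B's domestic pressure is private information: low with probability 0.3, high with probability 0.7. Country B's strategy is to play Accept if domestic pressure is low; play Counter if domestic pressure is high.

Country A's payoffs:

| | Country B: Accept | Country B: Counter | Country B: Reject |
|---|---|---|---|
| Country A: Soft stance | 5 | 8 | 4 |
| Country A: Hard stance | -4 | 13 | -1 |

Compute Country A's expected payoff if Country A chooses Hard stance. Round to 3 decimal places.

7.900

E[Hard stance] = 0.3·(-4) + 0.7·13 = (-1.2) + 9.1 = 7.9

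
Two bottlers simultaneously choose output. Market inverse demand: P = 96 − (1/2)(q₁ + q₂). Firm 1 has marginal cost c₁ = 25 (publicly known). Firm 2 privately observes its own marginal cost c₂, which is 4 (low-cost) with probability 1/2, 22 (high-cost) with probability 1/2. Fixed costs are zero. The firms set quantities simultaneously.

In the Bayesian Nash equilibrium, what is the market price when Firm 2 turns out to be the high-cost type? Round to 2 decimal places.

49.17

Firm 2 with cost c maximizes (96 − (1/2)(q₁+q₂) − c)·q₂, giving q₂(c) = (96 − c − (1/2)q₁).
E[c₂] = 1/2·4 + 1/2·22 = 13
Firm 1's FOC against E[q₂] yields q₁ = (96 − 2·25 + E[c₂])/(3/2) = (96 − 50 + 13)/(3/2) = 39.3333.
q₂(high-cost) = 54.3333, so P = 96 − (1/2)·(39.3333 + 54.3333) = 49.1667.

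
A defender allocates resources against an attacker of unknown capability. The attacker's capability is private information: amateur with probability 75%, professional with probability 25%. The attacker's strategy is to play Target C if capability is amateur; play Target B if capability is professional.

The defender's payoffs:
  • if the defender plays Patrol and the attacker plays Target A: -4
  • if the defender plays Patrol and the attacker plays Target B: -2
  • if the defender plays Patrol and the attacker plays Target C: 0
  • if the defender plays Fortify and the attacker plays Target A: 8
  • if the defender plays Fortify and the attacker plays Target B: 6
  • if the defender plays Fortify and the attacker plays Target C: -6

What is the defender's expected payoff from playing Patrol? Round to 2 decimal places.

-0.50

E[Patrol] = 0.75·0 + 0.25·(-2) = 0 + (-0.5) = -0.5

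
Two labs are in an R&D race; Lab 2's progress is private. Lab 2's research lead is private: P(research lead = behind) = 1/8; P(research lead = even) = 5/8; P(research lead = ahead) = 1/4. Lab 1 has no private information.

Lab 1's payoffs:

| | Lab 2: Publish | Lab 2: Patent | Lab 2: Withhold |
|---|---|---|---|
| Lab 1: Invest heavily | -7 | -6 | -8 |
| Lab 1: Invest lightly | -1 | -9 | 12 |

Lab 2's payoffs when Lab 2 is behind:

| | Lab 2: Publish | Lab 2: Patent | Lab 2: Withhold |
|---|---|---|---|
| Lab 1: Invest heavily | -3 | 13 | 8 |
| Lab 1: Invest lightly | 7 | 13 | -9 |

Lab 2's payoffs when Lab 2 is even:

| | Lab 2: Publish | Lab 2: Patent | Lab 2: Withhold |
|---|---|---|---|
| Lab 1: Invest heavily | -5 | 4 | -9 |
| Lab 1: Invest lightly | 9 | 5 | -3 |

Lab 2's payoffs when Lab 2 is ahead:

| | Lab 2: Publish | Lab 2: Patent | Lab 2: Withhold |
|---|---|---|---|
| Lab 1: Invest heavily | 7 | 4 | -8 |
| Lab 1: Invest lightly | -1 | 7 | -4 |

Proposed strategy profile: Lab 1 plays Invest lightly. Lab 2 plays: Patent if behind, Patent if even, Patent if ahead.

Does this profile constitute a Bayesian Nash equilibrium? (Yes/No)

No

A profile is a BNE iff every type of every player is best-responding given beliefs about the other side.
Lab 1 plays Invest lightly: E[Invest lightly] = 1/8·(-9) + 5/8·(-9) + 1/4·(-9) = -9; E[Invest heavily] = -6. Not best-responding. ✗
Lab 2 (research lead behind), facing Invest lightly: Publish gives 7, Patent gives 13, Withhold gives -9. Proposed Patent is best. ✓
Lab 2 (research lead even), facing Invest lightly: Publish gives 9, Patent gives 5, Withhold gives -3. Proposed Patent is not best — profitable deviation exists. ✗
Lab 2 (research lead ahead), facing Invest lightly: Publish gives -1, Patent gives 7, Withhold gives -4. Proposed Patent is best. ✓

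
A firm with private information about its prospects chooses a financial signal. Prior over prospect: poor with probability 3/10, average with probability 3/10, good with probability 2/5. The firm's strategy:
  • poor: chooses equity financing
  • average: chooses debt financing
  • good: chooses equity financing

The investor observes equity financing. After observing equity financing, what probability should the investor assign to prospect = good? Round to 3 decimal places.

0.571

P(equity financing) = (3/10)·1 + (3/10)·0 + (2/5)·1 = 7/10
P(good | equity financing) = ((2/5)·1) / (7/10) = (2/5) / (7/10) = 4/7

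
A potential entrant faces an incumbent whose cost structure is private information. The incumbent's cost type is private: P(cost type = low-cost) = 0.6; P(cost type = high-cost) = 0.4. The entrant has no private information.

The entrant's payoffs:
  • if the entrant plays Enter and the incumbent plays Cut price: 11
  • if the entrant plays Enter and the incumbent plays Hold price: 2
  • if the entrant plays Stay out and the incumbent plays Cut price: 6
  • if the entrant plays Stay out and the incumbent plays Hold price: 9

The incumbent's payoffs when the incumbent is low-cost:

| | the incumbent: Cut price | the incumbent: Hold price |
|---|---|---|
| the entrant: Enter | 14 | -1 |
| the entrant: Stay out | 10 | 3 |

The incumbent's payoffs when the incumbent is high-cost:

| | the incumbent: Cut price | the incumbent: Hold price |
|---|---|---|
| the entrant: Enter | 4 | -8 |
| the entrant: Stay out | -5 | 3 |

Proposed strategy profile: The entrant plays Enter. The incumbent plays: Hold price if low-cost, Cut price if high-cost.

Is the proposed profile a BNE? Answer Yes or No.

The entrant plays Enter: E[Enter] = 0.6·(2) + 0.4·(11) = 5.6; E[Stay out] = 7.8. Not best-responding. ✗
The incumbent (cost type low-cost), facing Enter: Cut price gives 14, Hold price gives -1. Proposed Hold price is not best — profitable deviation exists. ✗
The incumbent (cost type high-cost), facing Enter: Cut price gives 4, Hold price gives -8. Proposed Cut price is best. ✓

No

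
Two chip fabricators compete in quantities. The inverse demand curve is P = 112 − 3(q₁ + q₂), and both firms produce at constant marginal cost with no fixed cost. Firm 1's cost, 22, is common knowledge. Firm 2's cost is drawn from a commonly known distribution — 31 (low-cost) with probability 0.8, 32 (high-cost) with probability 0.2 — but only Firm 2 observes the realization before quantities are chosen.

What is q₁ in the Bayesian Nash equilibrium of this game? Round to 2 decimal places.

11.02

Type-c best response for Firm 2: q₂(c) = (112 − c)/6 − q₁/2.
Firm 1 maximizes expected profit; its first-order condition is 112 − 6q₁ − 3E[q₂] − 22 = 0.
Substituting E[q₂] and solving: E[c₂] = 31.2, so q₁ = (112 − 2·22 + 31.2)/9 = 11.0222.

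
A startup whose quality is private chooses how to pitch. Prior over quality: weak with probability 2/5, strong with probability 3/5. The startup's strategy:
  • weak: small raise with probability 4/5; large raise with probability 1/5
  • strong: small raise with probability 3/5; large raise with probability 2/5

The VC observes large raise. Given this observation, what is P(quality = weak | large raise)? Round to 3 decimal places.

0.250

P(large raise) = (2/5)·(1/5) + (3/5)·(2/5) = 8/25
P(weak | large raise) = ((2/5)·(1/5)) / (8/25) = (2/25) / (8/25) = 1/4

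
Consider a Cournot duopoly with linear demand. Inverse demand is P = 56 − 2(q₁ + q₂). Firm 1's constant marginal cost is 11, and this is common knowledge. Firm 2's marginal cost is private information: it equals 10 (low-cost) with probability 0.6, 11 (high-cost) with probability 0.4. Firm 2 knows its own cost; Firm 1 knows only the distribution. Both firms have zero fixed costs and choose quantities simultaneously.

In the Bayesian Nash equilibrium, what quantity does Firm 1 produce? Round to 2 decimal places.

7.40

Firm 2 with cost c maximizes (56 − 2(q₁+q₂) − c)·q₂, giving q₂(c) = (56 − c − 2q₁)/4.
E[c₂] = 0.6·10 + 0.4·11 = 10.4
Firm 1's FOC against E[q₂] yields q₁ = (56 − 2·11 + E[c₂])/6 = (56 − 22 + 10.4)/6 = 7.4.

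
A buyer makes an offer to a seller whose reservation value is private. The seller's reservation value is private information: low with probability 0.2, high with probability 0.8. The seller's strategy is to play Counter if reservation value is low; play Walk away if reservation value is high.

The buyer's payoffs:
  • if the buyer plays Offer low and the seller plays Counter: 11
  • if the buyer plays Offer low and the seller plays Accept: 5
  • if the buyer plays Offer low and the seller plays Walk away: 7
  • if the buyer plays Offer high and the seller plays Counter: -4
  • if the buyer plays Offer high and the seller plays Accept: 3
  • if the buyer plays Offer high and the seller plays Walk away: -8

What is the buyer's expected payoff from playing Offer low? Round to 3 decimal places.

7.800

E[Offer low] = 0.2·11 + 0.8·7 = 2.2 + 5.6 = 7.8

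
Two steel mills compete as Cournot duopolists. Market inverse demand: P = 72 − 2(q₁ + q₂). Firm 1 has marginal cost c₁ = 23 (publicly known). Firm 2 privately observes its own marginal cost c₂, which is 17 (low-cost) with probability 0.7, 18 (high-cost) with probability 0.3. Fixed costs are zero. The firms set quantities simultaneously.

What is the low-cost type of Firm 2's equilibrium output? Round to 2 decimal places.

Each type of Firm 2 best-responds to q₁; Firm 1 best-responds to the expected q₂ over Firm 2's types.
Firm 2 with cost c maximizes (72 − 2(q₁+q₂) − c)·q₂, giving q₂(c) = (72 − c − 2q₁)/4.
E[c₂] = 0.7·17 + 0.3·18 = 17.3
Firm 1's FOC against E[q₂] yields q₁ = (72 − 2·23 + E[c₂])/6 = (72 − 46 + 17.3)/6 = 7.21667.
q₂(low-cost) = (72 − 17 − 2·7.21667)/4 = 10.1417.

10.14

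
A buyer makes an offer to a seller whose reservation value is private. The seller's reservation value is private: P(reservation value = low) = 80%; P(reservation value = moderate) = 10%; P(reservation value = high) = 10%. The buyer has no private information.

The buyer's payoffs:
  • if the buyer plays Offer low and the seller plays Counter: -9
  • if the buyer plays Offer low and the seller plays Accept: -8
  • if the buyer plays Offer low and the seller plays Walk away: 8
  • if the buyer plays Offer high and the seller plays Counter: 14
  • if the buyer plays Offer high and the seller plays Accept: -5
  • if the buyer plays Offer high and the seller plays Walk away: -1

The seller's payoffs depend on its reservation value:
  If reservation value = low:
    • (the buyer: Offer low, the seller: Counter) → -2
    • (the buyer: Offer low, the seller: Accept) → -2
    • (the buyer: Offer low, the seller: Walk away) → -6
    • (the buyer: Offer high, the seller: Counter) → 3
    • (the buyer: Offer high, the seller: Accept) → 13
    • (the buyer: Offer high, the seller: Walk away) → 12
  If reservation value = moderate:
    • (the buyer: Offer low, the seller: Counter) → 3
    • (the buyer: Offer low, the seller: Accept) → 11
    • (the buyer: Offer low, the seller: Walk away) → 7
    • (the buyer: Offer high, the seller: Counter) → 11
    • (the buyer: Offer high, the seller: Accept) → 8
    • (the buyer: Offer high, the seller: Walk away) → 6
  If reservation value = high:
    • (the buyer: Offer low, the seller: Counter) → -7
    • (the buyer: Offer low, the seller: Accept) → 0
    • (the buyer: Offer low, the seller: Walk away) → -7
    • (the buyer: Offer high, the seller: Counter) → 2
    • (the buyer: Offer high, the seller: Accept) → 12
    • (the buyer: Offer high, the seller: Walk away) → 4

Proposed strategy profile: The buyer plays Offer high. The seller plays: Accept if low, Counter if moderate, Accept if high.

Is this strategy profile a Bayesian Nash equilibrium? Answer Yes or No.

Yes

A profile is a BNE iff every type of every player is best-responding given beliefs about the other side.
The buyer plays Offer high: E[Offer high] = 0.8·(-5) + 0.1·(14) + 0.1·(-5) = -3.1; E[Offer low] = -8.1. Best-responding. ✓
The seller (reservation value low), facing Offer high: Counter gives 3, Accept gives 13, Walk away gives 12. Proposed Accept is best. ✓
The seller (reservation value moderate), facing Offer high: Counter gives 11, Accept gives 8, Walk away gives 6. Proposed Counter is best. ✓
The seller (reservation value high), facing Offer high: Counter gives 2, Accept gives 12, Walk away gives 4. Proposed Accept is best. ✓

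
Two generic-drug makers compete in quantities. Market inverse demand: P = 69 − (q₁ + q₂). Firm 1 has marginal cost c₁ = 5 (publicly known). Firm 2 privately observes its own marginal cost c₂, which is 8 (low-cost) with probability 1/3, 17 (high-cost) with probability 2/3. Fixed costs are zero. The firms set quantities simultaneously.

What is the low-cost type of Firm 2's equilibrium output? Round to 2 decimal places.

Each type of Firm 2 best-responds to q₁; Firm 1 best-responds to the expected q₂ over Firm 2's types.
Firm 2 with cost c maximizes (69 − (q₁+q₂) − c)·q₂, giving q₂(c) = (69 − c − q₁)/2.
E[c₂] = 1/3·8 + 2/3·17 = 14
Firm 1's FOC against E[q₂] yields q₁ = (69 − 2·5 + E[c₂])/3 = (69 − 10 + 14)/3 = 24.3333.
q₂(low-cost) = (69 − 8 − 24.3333)/2 = 18.3333.

18.33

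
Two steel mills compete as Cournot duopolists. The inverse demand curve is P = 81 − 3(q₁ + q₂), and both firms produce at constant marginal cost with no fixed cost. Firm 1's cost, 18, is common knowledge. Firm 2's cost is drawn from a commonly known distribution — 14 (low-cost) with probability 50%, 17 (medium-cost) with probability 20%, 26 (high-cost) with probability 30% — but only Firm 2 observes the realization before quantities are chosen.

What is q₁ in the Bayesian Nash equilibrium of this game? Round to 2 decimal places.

7.02

Each type of Firm 2 best-responds to q₁; Firm 1 best-responds to the expected q₂ over Firm 2's types.
Firm 2 with cost c maximizes (81 − 3(q₁+q₂) − c)·q₂, giving q₂(c) = (81 − c − 3q₁)/6.
E[c₂] = 0.5·14 + 0.2·17 + 0.3·26 = 18.2
Firm 1's FOC against E[q₂] yields q₁ = (81 − 2·18 + E[c₂])/9 = (81 − 36 + 18.2)/9 = 7.02222.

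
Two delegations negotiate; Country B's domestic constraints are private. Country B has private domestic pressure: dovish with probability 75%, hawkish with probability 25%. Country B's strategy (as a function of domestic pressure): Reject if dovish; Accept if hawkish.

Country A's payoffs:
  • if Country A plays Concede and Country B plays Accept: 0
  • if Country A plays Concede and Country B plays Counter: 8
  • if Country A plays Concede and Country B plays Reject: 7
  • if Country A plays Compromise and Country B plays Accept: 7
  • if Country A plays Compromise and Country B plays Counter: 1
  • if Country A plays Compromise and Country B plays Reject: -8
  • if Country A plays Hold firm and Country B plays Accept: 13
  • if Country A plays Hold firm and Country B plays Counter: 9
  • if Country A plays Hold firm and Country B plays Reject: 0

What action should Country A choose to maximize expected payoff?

Concede

E[Concede] = 0.75·(7) + 0.25·(0) = 5.25
E[Compromise] = 0.75·(-8) + 0.25·(7) = -4.25
E[Hold firm] = 0.75·(0) + 0.25·(13) = 3.25
Best response: Concede (5.25 is the largest).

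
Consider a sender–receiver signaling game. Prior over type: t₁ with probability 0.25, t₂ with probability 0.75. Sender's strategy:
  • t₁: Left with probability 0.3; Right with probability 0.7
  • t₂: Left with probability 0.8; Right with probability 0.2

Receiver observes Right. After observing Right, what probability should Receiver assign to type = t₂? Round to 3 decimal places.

0.462

P(Right) = 0.25·0.7 + 0.75·0.2 = 0.325
P(t₂ | Right) = (0.75·0.2) / 0.325 = 0.15 / 0.325 = 0.461538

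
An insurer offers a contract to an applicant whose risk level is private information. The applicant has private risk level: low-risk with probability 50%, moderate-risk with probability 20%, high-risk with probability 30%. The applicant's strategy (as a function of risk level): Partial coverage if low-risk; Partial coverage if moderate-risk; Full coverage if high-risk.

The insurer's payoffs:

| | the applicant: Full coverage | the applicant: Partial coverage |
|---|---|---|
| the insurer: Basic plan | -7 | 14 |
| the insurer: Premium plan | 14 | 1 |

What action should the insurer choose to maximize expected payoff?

Compute the insurer's expected payoff for each action, taking the expectation over the applicant's type.
E[Basic plan] = 0.5·(14) + 0.2·(14) + 0.3·(-7) = 7.7
E[Premium plan] = 0.5·(1) + 0.2·(1) + 0.3·(14) = 4.9
Best response: Basic plan (7.7 is the largest).

Basic plan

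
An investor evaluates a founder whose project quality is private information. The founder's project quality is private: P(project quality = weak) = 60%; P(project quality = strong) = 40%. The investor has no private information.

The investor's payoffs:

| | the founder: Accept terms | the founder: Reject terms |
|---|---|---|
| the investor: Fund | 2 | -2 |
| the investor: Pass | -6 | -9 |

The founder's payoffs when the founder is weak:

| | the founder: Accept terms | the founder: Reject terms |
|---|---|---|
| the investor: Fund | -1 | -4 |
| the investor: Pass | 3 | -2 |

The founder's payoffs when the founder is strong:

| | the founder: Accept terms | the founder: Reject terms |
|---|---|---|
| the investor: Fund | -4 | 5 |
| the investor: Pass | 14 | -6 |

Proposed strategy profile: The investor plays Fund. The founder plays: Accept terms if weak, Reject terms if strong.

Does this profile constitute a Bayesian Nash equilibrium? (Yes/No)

The investor plays Fund: E[Fund] = 0.6·(2) + 0.4·(-2) = 0.4; E[Pass] = -7.2. Best-responding. ✓
The founder (project quality weak), facing Fund: Accept terms gives -1, Reject terms gives -4. Proposed Accept terms is best. ✓
The founder (project quality strong), facing Fund: Accept terms gives -4, Reject terms gives 5. Proposed Reject terms is best. ✓

Yes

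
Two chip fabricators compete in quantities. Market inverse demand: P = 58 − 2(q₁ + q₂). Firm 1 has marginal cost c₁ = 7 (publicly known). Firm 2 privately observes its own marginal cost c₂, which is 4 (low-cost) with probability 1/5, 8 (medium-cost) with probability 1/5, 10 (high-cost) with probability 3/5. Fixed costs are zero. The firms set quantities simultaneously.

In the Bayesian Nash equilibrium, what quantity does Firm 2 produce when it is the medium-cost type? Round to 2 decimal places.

8.13

Firm 2 with cost c maximizes (58 − 2(q₁+q₂) − c)·q₂, giving q₂(c) = (58 − c − 2q₁)/4.
E[c₂] = 1/5·4 + 1/5·8 + 3/5·10 = 8.4
Firm 1's FOC against E[q₂] yields q₁ = (58 − 2·7 + E[c₂])/6 = (58 − 14 + 8.4)/6 = 8.73333.
q₂(medium-cost) = (58 − 8 − 2·8.73333)/4 = 8.13333.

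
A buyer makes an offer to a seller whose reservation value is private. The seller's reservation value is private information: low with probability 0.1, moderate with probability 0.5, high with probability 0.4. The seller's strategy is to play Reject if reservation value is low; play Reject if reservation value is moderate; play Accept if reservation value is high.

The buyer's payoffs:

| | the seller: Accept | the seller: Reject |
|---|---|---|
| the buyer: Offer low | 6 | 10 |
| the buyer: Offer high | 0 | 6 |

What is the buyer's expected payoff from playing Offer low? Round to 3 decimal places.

E[Offer low] = 0.1·10 + 0.5·10 + 0.4·6 = 1 + 5 + 2.4 = 8.4

8.400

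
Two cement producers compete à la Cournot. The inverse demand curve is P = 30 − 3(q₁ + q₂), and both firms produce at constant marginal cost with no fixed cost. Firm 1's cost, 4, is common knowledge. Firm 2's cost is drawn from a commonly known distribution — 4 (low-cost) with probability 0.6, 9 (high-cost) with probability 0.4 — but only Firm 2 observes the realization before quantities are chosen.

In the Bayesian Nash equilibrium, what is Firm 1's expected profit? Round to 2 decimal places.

29.04

Type-c best response for Firm 2: q₂(c) = (30 − c)/6 − q₁/2.
Firm 1 maximizes expected profit; its first-order condition is 30 − 6q₁ − 3E[q₂] − 4 = 0.
Substituting E[q₂] and solving: E[c₂] = 6, so q₁ = (30 − 2·4 + 6)/9 = 3.11111.
E[P] = 30 − 3·(q₁ + E[q₂]) = 13.3333; Firm 1's expected profit = (E[P] − 4)·q₁ = (13.3333 − 4)·3.11111 = 29.037.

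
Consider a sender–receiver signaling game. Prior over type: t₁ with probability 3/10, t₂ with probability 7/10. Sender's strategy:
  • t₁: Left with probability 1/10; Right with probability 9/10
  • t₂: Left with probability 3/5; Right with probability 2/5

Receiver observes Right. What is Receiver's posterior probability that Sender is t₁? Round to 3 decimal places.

0.491

Apply Bayes' rule using the sender's strategy as the likelihood.
P(Right) = (3/10)·(9/10) + (7/10)·(2/5) = 11/20
P(t₁ | Right) = ((3/10)·(9/10)) / (11/20) = (27/100) / (11/20) = 27/55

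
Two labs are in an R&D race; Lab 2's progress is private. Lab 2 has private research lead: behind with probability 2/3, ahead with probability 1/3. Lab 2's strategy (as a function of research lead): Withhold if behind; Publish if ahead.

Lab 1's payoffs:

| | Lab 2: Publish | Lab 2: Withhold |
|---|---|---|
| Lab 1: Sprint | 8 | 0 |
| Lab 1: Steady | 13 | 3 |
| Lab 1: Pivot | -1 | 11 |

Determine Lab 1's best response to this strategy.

E[Sprint] = 2/3·(0) + 1/3·(8) = 8/3
E[Steady] = 2/3·(3) + 1/3·(13) = 19/3
E[Pivot] = 2/3·(11) + 1/3·(-1) = 7
Best response: Pivot (7 is the largest).

Pivot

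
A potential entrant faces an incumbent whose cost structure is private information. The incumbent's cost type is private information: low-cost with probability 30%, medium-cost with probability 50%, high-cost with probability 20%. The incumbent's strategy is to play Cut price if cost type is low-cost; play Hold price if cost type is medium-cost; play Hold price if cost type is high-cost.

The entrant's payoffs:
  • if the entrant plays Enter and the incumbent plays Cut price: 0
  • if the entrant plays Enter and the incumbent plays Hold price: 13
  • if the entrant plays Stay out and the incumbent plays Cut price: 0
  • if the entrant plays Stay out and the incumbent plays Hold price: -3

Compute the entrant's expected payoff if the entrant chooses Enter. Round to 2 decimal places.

Take the expectation over the incumbent's cost type, weighting each type's action by its prior probability.
E[Enter] = 0.3·0 + 0.5·13 + 0.2·13 = 0 + 6.5 + 2.6 = 9.1

9.10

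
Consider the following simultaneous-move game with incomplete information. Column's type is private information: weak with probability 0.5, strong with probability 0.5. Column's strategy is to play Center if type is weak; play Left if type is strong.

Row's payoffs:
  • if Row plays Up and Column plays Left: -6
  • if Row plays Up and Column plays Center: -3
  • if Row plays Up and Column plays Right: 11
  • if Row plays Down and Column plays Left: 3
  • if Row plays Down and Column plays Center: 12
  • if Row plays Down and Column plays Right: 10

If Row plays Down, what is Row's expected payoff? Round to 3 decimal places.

E[Down] = 0.5·12 + 0.5·3 = 6 + 1.5 = 7.5

7.500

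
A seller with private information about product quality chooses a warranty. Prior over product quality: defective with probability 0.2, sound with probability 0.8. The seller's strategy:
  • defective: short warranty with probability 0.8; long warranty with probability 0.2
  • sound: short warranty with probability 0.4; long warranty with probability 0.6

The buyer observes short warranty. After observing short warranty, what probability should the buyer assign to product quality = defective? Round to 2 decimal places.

0.33

P(short warranty) = 0.2·0.8 + 0.8·0.4 = 0.48
P(defective | short warranty) = (0.2·0.8) / 0.48 = 0.16 / 0.48 = 0.333333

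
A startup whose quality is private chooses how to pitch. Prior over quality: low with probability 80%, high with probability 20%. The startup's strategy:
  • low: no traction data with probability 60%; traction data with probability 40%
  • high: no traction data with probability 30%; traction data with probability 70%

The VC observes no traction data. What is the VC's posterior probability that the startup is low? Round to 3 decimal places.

Apply Bayes' rule using the sender's strategy as the likelihood.
P(no traction data) = 0.8·0.6 + 0.2·0.3 = 0.54
P(low | no traction data) = (0.8·0.6) / 0.54 = 0.48 / 0.54 = 0.888889

0.889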